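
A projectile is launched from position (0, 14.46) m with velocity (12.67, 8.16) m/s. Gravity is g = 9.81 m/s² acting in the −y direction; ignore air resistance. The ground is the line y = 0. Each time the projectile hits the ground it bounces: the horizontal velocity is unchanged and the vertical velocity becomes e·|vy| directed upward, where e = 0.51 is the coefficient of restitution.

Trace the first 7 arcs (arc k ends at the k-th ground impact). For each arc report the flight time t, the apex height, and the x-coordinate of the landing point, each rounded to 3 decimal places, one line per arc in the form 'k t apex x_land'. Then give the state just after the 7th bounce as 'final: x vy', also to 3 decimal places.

1 2.740 17.854 34.711
2 1.946 4.644 59.367
3 0.992 1.208 71.942
4 0.506 0.314 78.355
5 0.258 0.082 81.626
6 0.132 0.021 83.294
7 0.067 0.006 84.144
final: 84.144 0.168

Arc 1: start y=14.460, vy=8.160 → t=2.740, apex=17.854, x_land=34.711, impact vy=-18.716
  bounce: vy ← 0.51·18.716 = 9.545
Arc 2: start y=0.000, vy=9.545 → t=1.946, apex=4.644, x_land=59.367, impact vy=-9.545
  bounce: vy ← 0.51·9.545 = 4.868
Arc 3: start y=0.000, vy=4.868 → t=0.992, apex=1.208, x_land=71.942, impact vy=-4.868
  bounce: vy ← 0.51·4.868 = 2.483
Arc 4: start y=0.000, vy=2.483 → t=0.506, apex=0.314, x_land=78.355, impact vy=-2.483
  bounce: vy ← 0.51·2.483 = 1.266
Arc 5: start y=0.000, vy=1.266 → t=0.258, apex=0.082, x_land=81.626, impact vy=-1.266
  bounce: vy ← 0.51·1.266 = 0.646
Arc 6: start y=0.000, vy=0.646 → t=0.132, apex=0.021, x_land=83.294, impact vy=-0.646
  bounce: vy ← 0.51·0.646 = 0.329
Arc 7: start y=0.000, vy=0.329 → t=0.067, apex=0.006, x_land=84.144, impact vy=-0.329
  bounce: vy ← 0.51·0.329 = 0.168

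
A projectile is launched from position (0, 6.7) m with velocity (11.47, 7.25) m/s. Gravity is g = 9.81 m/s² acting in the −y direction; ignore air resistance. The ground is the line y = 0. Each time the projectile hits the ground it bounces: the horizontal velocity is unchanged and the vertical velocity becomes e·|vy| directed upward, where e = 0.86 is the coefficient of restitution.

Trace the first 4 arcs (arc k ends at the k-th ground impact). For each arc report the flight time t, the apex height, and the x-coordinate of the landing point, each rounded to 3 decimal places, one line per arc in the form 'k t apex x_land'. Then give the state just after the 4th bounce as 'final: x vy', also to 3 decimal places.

Arc 1: start y=6.700, vy=7.250 → t=2.122, apex=9.379, x_land=24.338, impact vy=-13.565
  bounce: vy ← 0.86·13.565 = 11.666
Arc 2: start y=0.000, vy=11.666 → t=2.378, apex=6.937, x_land=51.618, impact vy=-11.666
  bounce: vy ← 0.86·11.666 = 10.033
Arc 3: start y=0.000, vy=10.033 → t=2.045, apex=5.130, x_land=75.079, impact vy=-10.033
  bounce: vy ← 0.86·10.033 = 8.628
Arc 4: start y=0.000, vy=8.628 → t=1.759, apex=3.794, x_land=95.256, impact vy=-8.628
  bounce: vy ← 0.86·8.628 = 7.420

1 2.122 9.379 24.338
2 2.378 6.937 51.618
3 2.045 5.130 75.079
4 1.759 3.794 95.256
final: 95.256 7.420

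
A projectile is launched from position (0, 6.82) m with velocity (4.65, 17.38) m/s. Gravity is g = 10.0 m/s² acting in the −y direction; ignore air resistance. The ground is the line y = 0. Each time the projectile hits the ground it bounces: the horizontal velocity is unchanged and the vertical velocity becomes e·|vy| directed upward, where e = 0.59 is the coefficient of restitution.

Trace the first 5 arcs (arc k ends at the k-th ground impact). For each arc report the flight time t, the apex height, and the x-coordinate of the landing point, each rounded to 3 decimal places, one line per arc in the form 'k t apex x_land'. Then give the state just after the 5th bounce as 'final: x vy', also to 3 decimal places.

1 3.832 21.923 17.819
2 2.471 7.631 29.308
3 1.458 2.657 36.087
4 0.860 0.925 40.086
5 0.507 0.322 42.446
final: 42.446 1.497

Arc 1: start y=6.820, vy=17.380 → t=3.832, apex=21.923, x_land=17.819, impact vy=-20.940
  bounce: vy ← 0.59·20.940 = 12.354
Arc 2: start y=0.000, vy=12.354 → t=2.471, apex=7.631, x_land=29.308, impact vy=-12.354
  bounce: vy ← 0.59·12.354 = 7.289
Arc 3: start y=0.000, vy=7.289 → t=1.458, apex=2.657, x_land=36.087, impact vy=-7.289
  bounce: vy ← 0.59·7.289 = 4.301
Arc 4: start y=0.000, vy=4.301 → t=0.860, apex=0.925, x_land=40.086, impact vy=-4.301
  bounce: vy ← 0.59·4.301 = 2.537
Arc 5: start y=0.000, vy=2.537 → t=0.507, apex=0.322, x_land=42.446, impact vy=-2.537
  bounce: vy ← 0.59·2.537 = 1.497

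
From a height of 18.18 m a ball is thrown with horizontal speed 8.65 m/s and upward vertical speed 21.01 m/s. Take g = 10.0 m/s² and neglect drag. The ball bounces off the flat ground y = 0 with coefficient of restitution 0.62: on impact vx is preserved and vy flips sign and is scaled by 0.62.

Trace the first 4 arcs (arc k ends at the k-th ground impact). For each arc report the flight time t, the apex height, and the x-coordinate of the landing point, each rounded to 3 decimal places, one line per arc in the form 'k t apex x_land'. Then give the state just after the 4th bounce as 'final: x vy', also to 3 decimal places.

Arc 1: start y=18.180, vy=21.010 → t=4.938, apex=40.251, x_land=42.716, impact vy=-28.373
  bounce: vy ← 0.62·28.373 = 17.591
Arc 2: start y=0.000, vy=17.591 → t=3.518, apex=15.472, x_land=73.149, impact vy=-17.591
  bounce: vy ← 0.62·17.591 = 10.907
Arc 3: start y=0.000, vy=10.907 → t=2.181, apex=5.948, x_land=92.017, impact vy=-10.907
  bounce: vy ← 0.62·10.907 = 6.762
Arc 4: start y=0.000, vy=6.762 → t=1.352, apex=2.286, x_land=103.716, impact vy=-6.762
  bounce: vy ← 0.62·6.762 = 4.192

1 4.938 40.251 42.716
2 3.518 15.472 73.149
3 2.181 5.948 92.017
4 1.352 2.286 103.716
final: 103.716 4.192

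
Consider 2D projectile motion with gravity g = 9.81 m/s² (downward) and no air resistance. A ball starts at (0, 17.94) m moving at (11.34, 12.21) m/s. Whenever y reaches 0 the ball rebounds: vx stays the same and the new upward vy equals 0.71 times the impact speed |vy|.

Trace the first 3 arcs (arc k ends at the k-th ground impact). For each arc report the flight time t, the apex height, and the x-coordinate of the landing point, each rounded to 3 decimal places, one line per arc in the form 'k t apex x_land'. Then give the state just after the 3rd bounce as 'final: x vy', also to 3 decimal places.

Arc 1: start y=17.940, vy=12.210 → t=3.526, apex=25.539, x_land=39.990, impact vy=-22.385
  bounce: vy ← 0.71·22.385 = 15.893
Arc 2: start y=0.000, vy=15.893 → t=3.240, apex=12.874, x_land=76.733, impact vy=-15.893
  bounce: vy ← 0.71·15.893 = 11.284
Arc 3: start y=0.000, vy=11.284 → t=2.301, apex=6.490, x_land=102.821, impact vy=-11.284
  bounce: vy ← 0.71·11.284 = 8.012

1 3.526 25.539 39.990
2 3.240 12.874 76.733
3 2.301 6.490 102.821
final: 102.821 8.012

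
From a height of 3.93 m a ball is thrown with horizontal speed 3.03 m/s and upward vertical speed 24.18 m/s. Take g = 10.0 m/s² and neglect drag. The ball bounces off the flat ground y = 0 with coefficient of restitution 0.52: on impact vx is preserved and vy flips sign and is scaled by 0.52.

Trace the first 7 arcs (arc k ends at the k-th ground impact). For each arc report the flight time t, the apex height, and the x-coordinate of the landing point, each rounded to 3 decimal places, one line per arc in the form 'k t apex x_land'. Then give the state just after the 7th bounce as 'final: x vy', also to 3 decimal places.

1 4.993 33.164 15.130
2 2.678 8.967 23.246
3 1.393 2.425 27.466
4 0.724 0.656 29.660
5 0.377 0.177 30.801
6 0.196 0.048 31.395
7 0.102 0.013 31.703
final: 31.703 0.265

Arc 1: start y=3.930, vy=24.180 → t=4.993, apex=33.164, x_land=15.130, impact vy=-25.754
  bounce: vy ← 0.52·25.754 = 13.392
Arc 2: start y=0.000, vy=13.392 → t=2.678, apex=8.967, x_land=23.246, impact vy=-13.392
  bounce: vy ← 0.52·13.392 = 6.964
Arc 3: start y=0.000, vy=6.964 → t=1.393, apex=2.425, x_land=27.466, impact vy=-6.964
  bounce: vy ← 0.52·6.964 = 3.621
Arc 4: start y=0.000, vy=3.621 → t=0.724, apex=0.656, x_land=29.660, impact vy=-3.621
  bounce: vy ← 0.52·3.621 = 1.883
Arc 5: start y=0.000, vy=1.883 → t=0.377, apex=0.177, x_land=30.801, impact vy=-1.883
  bounce: vy ← 0.52·1.883 = 0.979
Arc 6: start y=0.000, vy=0.979 → t=0.196, apex=0.048, x_land=31.395, impact vy=-0.979
  bounce: vy ← 0.52·0.979 = 0.509
Arc 7: start y=0.000, vy=0.509 → t=0.102, apex=0.013, x_land=31.703, impact vy=-0.509
  bounce: vy ← 0.52·0.509 = 0.265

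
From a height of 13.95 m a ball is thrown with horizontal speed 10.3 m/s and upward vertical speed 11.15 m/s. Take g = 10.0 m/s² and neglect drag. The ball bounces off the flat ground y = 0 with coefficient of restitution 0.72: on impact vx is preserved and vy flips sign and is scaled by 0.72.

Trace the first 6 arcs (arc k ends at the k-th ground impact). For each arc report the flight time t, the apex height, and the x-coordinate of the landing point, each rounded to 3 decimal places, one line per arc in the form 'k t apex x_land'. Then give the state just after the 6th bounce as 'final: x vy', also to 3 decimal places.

1 3.123 20.166 32.170
2 2.892 10.454 61.957
3 2.082 5.419 83.403
4 1.499 2.809 98.845
5 1.079 1.456 109.963
6 0.777 0.755 117.968
final: 117.968 2.798

Arc 1: start y=13.950, vy=11.150 → t=3.123, apex=20.166, x_land=32.170, impact vy=-20.083
  bounce: vy ← 0.72·20.083 = 14.460
Arc 2: start y=0.000, vy=14.460 → t=2.892, apex=10.454, x_land=61.957, impact vy=-14.460
  bounce: vy ← 0.72·14.460 = 10.411
Arc 3: start y=0.000, vy=10.411 → t=2.082, apex=5.419, x_land=83.403, impact vy=-10.411
  bounce: vy ← 0.72·10.411 = 7.496
Arc 4: start y=0.000, vy=7.496 → t=1.499, apex=2.809, x_land=98.845, impact vy=-7.496
  bounce: vy ← 0.72·7.496 = 5.397
Arc 5: start y=0.000, vy=5.397 → t=1.079, apex=1.456, x_land=109.963, impact vy=-5.397
  bounce: vy ← 0.72·5.397 = 3.886
Arc 6: start y=0.000, vy=3.886 → t=0.777, apex=0.755, x_land=117.968, impact vy=-3.886
  bounce: vy ← 0.72·3.886 = 2.798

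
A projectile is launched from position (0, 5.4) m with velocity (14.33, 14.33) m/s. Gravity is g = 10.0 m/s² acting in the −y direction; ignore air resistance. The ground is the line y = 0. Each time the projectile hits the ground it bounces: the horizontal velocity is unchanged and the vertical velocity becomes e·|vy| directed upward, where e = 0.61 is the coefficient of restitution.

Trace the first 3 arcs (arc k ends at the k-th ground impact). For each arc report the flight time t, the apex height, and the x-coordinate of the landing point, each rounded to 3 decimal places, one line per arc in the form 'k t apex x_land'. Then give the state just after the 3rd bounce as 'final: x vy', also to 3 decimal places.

1 3.203 15.667 45.901
2 2.160 5.830 76.848
3 1.317 2.169 95.726
final: 95.726 4.018

Arc 1: start y=5.400, vy=14.330 → t=3.203, apex=15.667, x_land=45.901, impact vy=-17.702
  bounce: vy ← 0.61·17.702 = 10.798
Arc 2: start y=0.000, vy=10.798 → t=2.160, apex=5.830, x_land=76.848, impact vy=-10.798
  bounce: vy ← 0.61·10.798 = 6.587
Arc 3: start y=0.000, vy=6.587 → t=1.317, apex=2.169, x_land=95.726, impact vy=-6.587
  bounce: vy ← 0.61·6.587 = 4.018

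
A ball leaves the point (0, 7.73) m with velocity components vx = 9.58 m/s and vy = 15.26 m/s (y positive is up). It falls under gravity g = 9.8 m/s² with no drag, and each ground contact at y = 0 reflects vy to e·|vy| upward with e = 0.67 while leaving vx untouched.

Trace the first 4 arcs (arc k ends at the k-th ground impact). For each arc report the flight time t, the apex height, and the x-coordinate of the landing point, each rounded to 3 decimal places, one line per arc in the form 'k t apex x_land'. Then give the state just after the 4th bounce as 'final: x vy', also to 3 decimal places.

Arc 1: start y=7.730, vy=15.260 → t=3.558, apex=19.611, x_land=34.083, impact vy=-19.605
  bounce: vy ← 0.67·19.605 = 13.136
Arc 2: start y=0.000, vy=13.136 → t=2.681, apex=8.803, x_land=59.764, impact vy=-13.136
  bounce: vy ← 0.67·13.136 = 8.801
Arc 3: start y=0.000, vy=8.801 → t=1.796, apex=3.952, x_land=76.971, impact vy=-8.801
  bounce: vy ← 0.67·8.801 = 5.897
Arc 4: start y=0.000, vy=5.897 → t=1.203, apex=1.774, x_land=88.500, impact vy=-5.897
  bounce: vy ← 0.67·5.897 = 3.951

1 3.558 19.611 34.083
2 2.681 8.803 59.764
3 1.796 3.952 76.971
4 1.203 1.774 88.500
final: 88.500 3.951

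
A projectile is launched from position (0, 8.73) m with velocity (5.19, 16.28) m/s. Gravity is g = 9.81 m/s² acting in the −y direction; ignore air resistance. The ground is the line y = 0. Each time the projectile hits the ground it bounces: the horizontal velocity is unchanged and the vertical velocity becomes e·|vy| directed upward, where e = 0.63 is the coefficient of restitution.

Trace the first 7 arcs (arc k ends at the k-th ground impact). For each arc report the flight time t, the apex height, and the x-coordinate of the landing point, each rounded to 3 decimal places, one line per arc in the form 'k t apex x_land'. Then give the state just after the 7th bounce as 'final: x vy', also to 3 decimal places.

1 3.789 22.239 19.664
2 2.683 8.826 33.588
3 1.690 3.503 42.360
4 1.065 1.390 47.887
5 0.671 0.552 51.369
6 0.423 0.219 53.562
7 0.266 0.087 54.944
final: 54.944 0.823

Arc 1: start y=8.730, vy=16.280 → t=3.789, apex=22.239, x_land=19.664, impact vy=-20.888
  bounce: vy ← 0.63·20.888 = 13.160
Arc 2: start y=0.000, vy=13.160 → t=2.683, apex=8.826, x_land=33.588, impact vy=-13.160
  bounce: vy ← 0.63·13.160 = 8.291
Arc 3: start y=0.000, vy=8.291 → t=1.690, apex=3.503, x_land=42.360, impact vy=-8.291
  bounce: vy ← 0.63·8.291 = 5.223
Arc 4: start y=0.000, vy=5.223 → t=1.065, apex=1.390, x_land=47.887, impact vy=-5.223
  bounce: vy ← 0.63·5.223 = 3.291
Arc 5: start y=0.000, vy=3.291 → t=0.671, apex=0.552, x_land=51.369, impact vy=-3.291
  bounce: vy ← 0.63·3.291 = 2.073
Arc 6: start y=0.000, vy=2.073 → t=0.423, apex=0.219, x_land=53.562, impact vy=-2.073
  bounce: vy ← 0.63·2.073 = 1.306
Arc 7: start y=0.000, vy=1.306 → t=0.266, apex=0.087, x_land=54.944, impact vy=-1.306
  bounce: vy ← 0.63·1.306 = 0.823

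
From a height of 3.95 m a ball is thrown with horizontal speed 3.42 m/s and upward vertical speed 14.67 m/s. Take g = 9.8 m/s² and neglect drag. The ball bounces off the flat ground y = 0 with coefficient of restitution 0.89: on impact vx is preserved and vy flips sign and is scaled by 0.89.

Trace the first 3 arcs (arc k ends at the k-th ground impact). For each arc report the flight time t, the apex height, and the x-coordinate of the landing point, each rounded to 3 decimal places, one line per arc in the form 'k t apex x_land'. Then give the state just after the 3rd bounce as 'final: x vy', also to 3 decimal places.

Arc 1: start y=3.950, vy=14.670 → t=3.242, apex=14.930, x_land=11.089, impact vy=-17.106
  bounce: vy ← 0.89·17.106 = 15.225
Arc 2: start y=0.000, vy=15.225 → t=3.107, apex=11.826, x_land=21.716, impact vy=-15.225
  bounce: vy ← 0.89·15.225 = 13.550
Arc 3: start y=0.000, vy=13.550 → t=2.765, apex=9.367, x_land=31.173, impact vy=-13.550
  bounce: vy ← 0.89·13.550 = 12.059

1 3.242 14.930 11.089
2 3.107 11.826 21.716
3 2.765 9.367 31.173
final: 31.173 12.059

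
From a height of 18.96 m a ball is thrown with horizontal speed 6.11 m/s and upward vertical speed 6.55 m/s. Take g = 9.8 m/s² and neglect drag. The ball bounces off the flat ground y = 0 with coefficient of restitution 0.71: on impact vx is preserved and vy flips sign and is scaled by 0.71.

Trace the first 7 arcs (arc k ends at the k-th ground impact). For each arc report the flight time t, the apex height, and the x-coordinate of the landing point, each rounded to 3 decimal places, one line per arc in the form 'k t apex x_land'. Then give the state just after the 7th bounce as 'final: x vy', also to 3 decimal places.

Arc 1: start y=18.960, vy=6.550 → t=2.746, apex=21.149, x_land=16.777, impact vy=-20.360
  bounce: vy ← 0.71·20.360 = 14.455
Arc 2: start y=0.000, vy=14.455 → t=2.950, apex=10.661, x_land=34.802, impact vy=-14.455
  bounce: vy ← 0.71·14.455 = 10.263
Arc 3: start y=0.000, vy=10.263 → t=2.095, apex=5.374, x_land=47.600, impact vy=-10.263
  bounce: vy ← 0.71·10.263 = 7.287
Arc 4: start y=0.000, vy=7.287 → t=1.487, apex=2.709, x_land=56.687, impact vy=-7.287
  bounce: vy ← 0.71·7.287 = 5.174
Arc 5: start y=0.000, vy=5.174 → t=1.056, apex=1.366, x_land=63.138, impact vy=-5.174
  bounce: vy ← 0.71·5.174 = 3.673
Arc 6: start y=0.000, vy=3.673 → t=0.750, apex=0.688, x_land=67.718, impact vy=-3.673
  bounce: vy ← 0.71·3.673 = 2.608
Arc 7: start y=0.000, vy=2.608 → t=0.532, apex=0.347, x_land=70.970, impact vy=-2.608
  bounce: vy ← 0.71·2.608 = 1.852

1 2.746 21.149 16.777
2 2.950 10.661 34.802
3 2.095 5.374 47.600
4 1.487 2.709 56.687
5 1.056 1.366 63.138
6 0.750 0.688 67.718
7 0.532 0.347 70.970
final: 70.970 1.852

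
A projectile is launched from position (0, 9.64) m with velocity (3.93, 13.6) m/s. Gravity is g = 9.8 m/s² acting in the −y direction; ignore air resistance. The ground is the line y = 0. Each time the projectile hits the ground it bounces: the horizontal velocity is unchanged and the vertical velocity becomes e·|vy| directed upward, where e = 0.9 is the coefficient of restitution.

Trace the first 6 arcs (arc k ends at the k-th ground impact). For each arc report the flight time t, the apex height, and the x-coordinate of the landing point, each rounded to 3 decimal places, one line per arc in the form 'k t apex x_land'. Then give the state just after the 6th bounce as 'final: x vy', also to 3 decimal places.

1 3.361 19.077 13.208
2 3.552 15.452 27.166
3 3.196 12.516 39.728
4 2.877 10.138 51.034
5 2.589 8.212 61.209
6 2.330 6.652 70.367
final: 70.367 10.276

Arc 1: start y=9.640, vy=13.600 → t=3.361, apex=19.077, x_land=13.208, impact vy=-19.337
  bounce: vy ← 0.9·19.337 = 17.403
Arc 2: start y=0.000, vy=17.403 → t=3.552, apex=15.452, x_land=27.166, impact vy=-17.403
  bounce: vy ← 0.9·17.403 = 15.663
Arc 3: start y=0.000, vy=15.663 → t=3.196, apex=12.516, x_land=39.728, impact vy=-15.663
  bounce: vy ← 0.9·15.663 = 14.096
Arc 4: start y=0.000, vy=14.096 → t=2.877, apex=10.138, x_land=51.034, impact vy=-14.096
  bounce: vy ← 0.9·14.096 = 12.687
Arc 5: start y=0.000, vy=12.687 → t=2.589, apex=8.212, x_land=61.209, impact vy=-12.687
  bounce: vy ← 0.9·12.687 = 11.418
Arc 6: start y=0.000, vy=11.418 → t=2.330, apex=6.652, x_land=70.367, impact vy=-11.418
  bounce: vy ← 0.9·11.418 = 10.276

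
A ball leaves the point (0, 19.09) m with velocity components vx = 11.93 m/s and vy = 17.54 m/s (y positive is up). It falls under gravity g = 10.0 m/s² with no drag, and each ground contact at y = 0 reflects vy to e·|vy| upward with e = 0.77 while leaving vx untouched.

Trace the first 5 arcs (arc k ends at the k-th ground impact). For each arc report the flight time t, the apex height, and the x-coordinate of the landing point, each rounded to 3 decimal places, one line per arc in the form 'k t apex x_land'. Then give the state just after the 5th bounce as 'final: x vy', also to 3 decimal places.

1 4.380 34.473 52.250
2 4.044 20.439 100.491
3 3.114 12.118 137.636
4 2.397 7.185 166.238
5 1.846 4.260 188.262
final: 188.262 7.107

Arc 1: start y=19.090, vy=17.540 → t=4.380, apex=34.473, x_land=52.250, impact vy=-26.257
  bounce: vy ← 0.77·26.257 = 20.218
Arc 2: start y=0.000, vy=20.218 → t=4.044, apex=20.439, x_land=100.491, impact vy=-20.218
  bounce: vy ← 0.77·20.218 = 15.568
Arc 3: start y=0.000, vy=15.568 → t=3.114, apex=12.118, x_land=137.636, impact vy=-15.568
  bounce: vy ← 0.77·15.568 = 11.987
Arc 4: start y=0.000, vy=11.987 → t=2.397, apex=7.185, x_land=166.238, impact vy=-11.987
  bounce: vy ← 0.77·11.987 = 9.230
Arc 5: start y=0.000, vy=9.230 → t=1.846, apex=4.260, x_land=188.262, impact vy=-9.230
  bounce: vy ← 0.77·9.230 = 7.107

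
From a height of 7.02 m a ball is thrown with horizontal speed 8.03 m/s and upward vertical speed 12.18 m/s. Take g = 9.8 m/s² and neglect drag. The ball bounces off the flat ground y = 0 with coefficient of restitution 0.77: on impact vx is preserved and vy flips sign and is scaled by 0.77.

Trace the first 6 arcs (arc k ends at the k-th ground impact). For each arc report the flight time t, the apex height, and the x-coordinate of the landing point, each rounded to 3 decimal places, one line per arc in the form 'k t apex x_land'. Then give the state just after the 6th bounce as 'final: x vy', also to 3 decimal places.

Arc 1: start y=7.020, vy=12.180 → t=2.968, apex=14.589, x_land=23.836, impact vy=-16.910
  bounce: vy ← 0.77·16.910 = 13.021
Arc 2: start y=0.000, vy=13.021 → t=2.657, apex=8.650, x_land=45.174, impact vy=-13.021
  bounce: vy ← 0.77·13.021 = 10.026
Arc 3: start y=0.000, vy=10.026 → t=2.046, apex=5.128, x_land=61.604, impact vy=-10.026
  bounce: vy ← 0.77·10.026 = 7.720
Arc 4: start y=0.000, vy=7.720 → t=1.575, apex=3.041, x_land=74.255, impact vy=-7.720
  bounce: vy ← 0.77·7.720 = 5.944
Arc 5: start y=0.000, vy=5.944 → t=1.213, apex=1.803, x_land=83.997, impact vy=-5.944
  bounce: vy ← 0.77·5.944 = 4.577
Arc 6: start y=0.000, vy=4.577 → t=0.934, apex=1.069, x_land=91.497, impact vy=-4.577
  bounce: vy ← 0.77·4.577 = 3.524

1 2.968 14.589 23.836
2 2.657 8.650 45.174
3 2.046 5.128 61.604
4 1.575 3.041 74.255
5 1.213 1.803 83.997
6 0.934 1.069 91.497
final: 91.497 3.524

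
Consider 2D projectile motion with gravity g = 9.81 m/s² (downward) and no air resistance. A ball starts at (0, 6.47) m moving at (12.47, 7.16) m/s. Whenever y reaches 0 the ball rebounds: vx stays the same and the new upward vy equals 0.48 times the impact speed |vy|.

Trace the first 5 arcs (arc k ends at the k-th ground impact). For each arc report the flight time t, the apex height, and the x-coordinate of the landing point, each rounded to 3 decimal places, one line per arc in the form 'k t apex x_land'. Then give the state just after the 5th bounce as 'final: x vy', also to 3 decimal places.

Arc 1: start y=6.470, vy=7.160 → t=2.091, apex=9.083, x_land=26.071, impact vy=-13.349
  bounce: vy ← 0.48·13.349 = 6.408
Arc 2: start y=0.000, vy=6.408 → t=1.306, apex=2.093, x_land=42.361, impact vy=-6.408
  bounce: vy ← 0.48·6.408 = 3.076
Arc 3: start y=0.000, vy=3.076 → t=0.627, apex=0.482, x_land=50.180, impact vy=-3.076
  bounce: vy ← 0.48·3.076 = 1.476
Arc 4: start y=0.000, vy=1.476 → t=0.301, apex=0.111, x_land=53.934, impact vy=-1.476
  bounce: vy ← 0.48·1.476 = 0.709
Arc 5: start y=0.000, vy=0.709 → t=0.144, apex=0.026, x_land=55.735, impact vy=-0.709
  bounce: vy ← 0.48·0.709 = 0.340

1 2.091 9.083 26.071
2 1.306 2.093 42.361
3 0.627 0.482 50.180
4 0.301 0.111 53.934
5 0.144 0.026 55.735
final: 55.735 0.340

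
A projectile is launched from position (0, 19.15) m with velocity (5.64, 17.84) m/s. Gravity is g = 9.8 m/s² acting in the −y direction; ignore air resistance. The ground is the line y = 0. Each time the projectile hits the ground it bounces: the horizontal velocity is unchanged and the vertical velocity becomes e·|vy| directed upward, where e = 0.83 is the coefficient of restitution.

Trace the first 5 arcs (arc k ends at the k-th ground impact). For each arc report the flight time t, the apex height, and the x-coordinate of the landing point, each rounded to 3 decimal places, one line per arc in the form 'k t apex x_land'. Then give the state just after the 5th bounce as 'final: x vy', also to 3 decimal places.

1 4.508 35.388 25.424
2 4.461 24.379 50.584
3 3.703 16.795 71.467
4 3.073 11.570 88.800
5 2.551 7.970 103.187
final: 103.187 10.374

Arc 1: start y=19.150, vy=17.840 → t=4.508, apex=35.388, x_land=25.424, impact vy=-26.336
  bounce: vy ← 0.83·26.336 = 21.859
Arc 2: start y=0.000, vy=21.859 → t=4.461, apex=24.379, x_land=50.584, impact vy=-21.859
  bounce: vy ← 0.83·21.859 = 18.143
Arc 3: start y=0.000, vy=18.143 → t=3.703, apex=16.795, x_land=71.467, impact vy=-18.143
  bounce: vy ← 0.83·18.143 = 15.059
Arc 4: start y=0.000, vy=15.059 → t=3.073, apex=11.570, x_land=88.800, impact vy=-15.059
  bounce: vy ← 0.83·15.059 = 12.499
Arc 5: start y=0.000, vy=12.499 → t=2.551, apex=7.970, x_land=103.187, impact vy=-12.499
  bounce: vy ← 0.83·12.499 = 10.374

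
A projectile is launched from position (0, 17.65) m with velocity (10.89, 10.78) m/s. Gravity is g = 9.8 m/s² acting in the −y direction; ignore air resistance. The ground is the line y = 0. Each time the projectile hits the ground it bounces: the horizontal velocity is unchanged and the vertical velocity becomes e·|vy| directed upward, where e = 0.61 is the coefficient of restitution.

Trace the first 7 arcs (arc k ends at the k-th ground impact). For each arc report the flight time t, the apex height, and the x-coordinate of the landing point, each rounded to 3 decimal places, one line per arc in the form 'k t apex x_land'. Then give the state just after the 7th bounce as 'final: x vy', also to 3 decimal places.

Arc 1: start y=17.650, vy=10.780 → t=3.294, apex=23.579, x_land=35.868, impact vy=-21.498
  bounce: vy ← 0.61·21.498 = 13.114
Arc 2: start y=0.000, vy=13.114 → t=2.676, apex=8.774, x_land=65.012, impact vy=-13.114
  bounce: vy ← 0.61·13.114 = 7.999
Arc 3: start y=0.000, vy=7.999 → t=1.633, apex=3.265, x_land=82.790, impact vy=-7.999
  bounce: vy ← 0.61·7.999 = 4.880
Arc 4: start y=0.000, vy=4.880 → t=0.996, apex=1.215, x_land=93.634, impact vy=-4.880
  bounce: vy ← 0.61·4.880 = 2.977
Arc 5: start y=0.000, vy=2.977 → t=0.607, apex=0.452, x_land=100.250, impact vy=-2.977
  bounce: vy ← 0.61·2.977 = 1.816
Arc 6: start y=0.000, vy=1.816 → t=0.371, apex=0.168, x_land=104.285, impact vy=-1.816
  bounce: vy ← 0.61·1.816 = 1.108
Arc 7: start y=0.000, vy=1.108 → t=0.226, apex=0.063, x_land=106.746, impact vy=-1.108
  bounce: vy ← 0.61·1.108 = 0.676

1 3.294 23.579 35.868
2 2.676 8.774 65.012
3 1.633 3.265 82.790
4 0.996 1.215 93.634
5 0.607 0.452 100.250
6 0.371 0.168 104.285
7 0.226 0.063 106.746
final: 106.746 0.676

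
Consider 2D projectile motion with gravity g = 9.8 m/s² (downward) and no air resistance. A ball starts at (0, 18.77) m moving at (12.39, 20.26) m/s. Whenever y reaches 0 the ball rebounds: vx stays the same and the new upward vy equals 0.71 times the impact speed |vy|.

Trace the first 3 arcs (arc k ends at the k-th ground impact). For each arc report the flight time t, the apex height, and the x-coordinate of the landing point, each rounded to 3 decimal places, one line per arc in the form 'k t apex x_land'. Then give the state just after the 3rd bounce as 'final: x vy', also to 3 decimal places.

1 4.914 39.712 60.887
2 4.043 20.019 110.974
3 2.870 10.092 146.535
final: 146.535 9.985

Arc 1: start y=18.770, vy=20.260 → t=4.914, apex=39.712, x_land=60.887, impact vy=-27.899
  bounce: vy ← 0.71·27.899 = 19.808
Arc 2: start y=0.000, vy=19.808 → t=4.043, apex=20.019, x_land=110.974, impact vy=-19.808
  bounce: vy ← 0.71·19.808 = 14.064
Arc 3: start y=0.000, vy=14.064 → t=2.870, apex=10.092, x_land=146.535, impact vy=-14.064
  bounce: vy ← 0.71·14.064 = 9.985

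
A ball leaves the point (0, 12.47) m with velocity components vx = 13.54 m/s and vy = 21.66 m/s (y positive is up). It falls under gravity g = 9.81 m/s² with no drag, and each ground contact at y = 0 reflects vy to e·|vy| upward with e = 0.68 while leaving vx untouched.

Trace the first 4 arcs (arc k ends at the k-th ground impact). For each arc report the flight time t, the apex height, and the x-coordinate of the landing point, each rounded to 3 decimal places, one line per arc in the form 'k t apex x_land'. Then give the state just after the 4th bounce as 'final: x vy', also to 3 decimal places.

1 4.931 36.382 66.772
2 3.704 16.823 116.923
3 2.519 7.779 151.026
4 1.713 3.597 174.216
final: 174.216 5.713

Arc 1: start y=12.470, vy=21.660 → t=4.931, apex=36.382, x_land=66.772, impact vy=-26.717
  bounce: vy ← 0.68·26.717 = 18.168
Arc 2: start y=0.000, vy=18.168 → t=3.704, apex=16.823, x_land=116.923, impact vy=-18.168
  bounce: vy ← 0.68·18.168 = 12.354
Arc 3: start y=0.000, vy=12.354 → t=2.519, apex=7.779, x_land=151.026, impact vy=-12.354
  bounce: vy ← 0.68·12.354 = 8.401
Arc 4: start y=0.000, vy=8.401 → t=1.713, apex=3.597, x_land=174.216, impact vy=-8.401
  bounce: vy ← 0.68·8.401 = 5.713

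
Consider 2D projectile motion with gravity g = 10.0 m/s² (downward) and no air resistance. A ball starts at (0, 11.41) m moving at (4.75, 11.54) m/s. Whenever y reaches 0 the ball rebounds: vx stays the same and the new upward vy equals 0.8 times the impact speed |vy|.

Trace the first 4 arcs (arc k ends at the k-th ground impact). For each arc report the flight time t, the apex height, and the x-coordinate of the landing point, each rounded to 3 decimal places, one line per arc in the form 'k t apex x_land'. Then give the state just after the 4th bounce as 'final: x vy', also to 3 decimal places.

Arc 1: start y=11.410, vy=11.540 → t=3.055, apex=18.069, x_land=14.511, impact vy=-19.010
  bounce: vy ← 0.8·19.010 = 15.208
Arc 2: start y=0.000, vy=15.208 → t=3.042, apex=11.564, x_land=28.959, impact vy=-15.208
  bounce: vy ← 0.8·15.208 = 12.166
Arc 3: start y=0.000, vy=12.166 → t=2.433, apex=7.401, x_land=40.517, impact vy=-12.166
  bounce: vy ← 0.8·12.166 = 9.733
Arc 4: start y=0.000, vy=9.733 → t=1.947, apex=4.737, x_land=49.763, impact vy=-9.733
  bounce: vy ← 0.8·9.733 = 7.786

1 3.055 18.069 14.511
2 3.042 11.564 28.959
3 2.433 7.401 40.517
4 1.947 4.737 49.763
final: 49.763 7.786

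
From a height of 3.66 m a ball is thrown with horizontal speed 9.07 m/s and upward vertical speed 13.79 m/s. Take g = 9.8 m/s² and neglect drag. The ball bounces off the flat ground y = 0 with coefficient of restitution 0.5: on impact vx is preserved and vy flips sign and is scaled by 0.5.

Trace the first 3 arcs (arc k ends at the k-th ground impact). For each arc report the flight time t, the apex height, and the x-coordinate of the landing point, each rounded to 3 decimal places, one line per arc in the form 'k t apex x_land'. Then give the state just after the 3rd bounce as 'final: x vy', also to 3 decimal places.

1 3.059 13.362 27.741
2 1.651 3.341 42.718
3 0.826 0.835 50.207
final: 50.207 2.023

Arc 1: start y=3.660, vy=13.790 → t=3.059, apex=13.362, x_land=27.741, impact vy=-16.183
  bounce: vy ← 0.5·16.183 = 8.092
Arc 2: start y=0.000, vy=8.092 → t=1.651, apex=3.341, x_land=42.718, impact vy=-8.092
  bounce: vy ← 0.5·8.092 = 4.046
Arc 3: start y=0.000, vy=4.046 → t=0.826, apex=0.835, x_land=50.207, impact vy=-4.046
  bounce: vy ← 0.5·4.046 = 2.023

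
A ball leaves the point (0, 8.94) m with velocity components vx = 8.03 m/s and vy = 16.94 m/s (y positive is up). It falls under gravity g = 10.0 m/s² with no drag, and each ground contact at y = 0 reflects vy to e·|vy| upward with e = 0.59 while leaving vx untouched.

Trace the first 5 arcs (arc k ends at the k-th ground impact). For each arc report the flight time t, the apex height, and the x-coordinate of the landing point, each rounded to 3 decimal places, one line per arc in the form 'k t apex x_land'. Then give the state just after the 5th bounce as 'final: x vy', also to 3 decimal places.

1 3.852 23.288 30.933
2 2.547 8.107 51.382
3 1.503 2.822 63.447
4 0.886 0.982 70.566
5 0.523 0.342 74.766
final: 74.766 1.543

Arc 1: start y=8.940, vy=16.940 → t=3.852, apex=23.288, x_land=30.933, impact vy=-21.582
  bounce: vy ← 0.59·21.582 = 12.733
Arc 2: start y=0.000, vy=12.733 → t=2.547, apex=8.107, x_land=51.382, impact vy=-12.733
  bounce: vy ← 0.59·12.733 = 7.513
Arc 3: start y=0.000, vy=7.513 → t=1.503, apex=2.822, x_land=63.447, impact vy=-7.513
  bounce: vy ← 0.59·7.513 = 4.432
Arc 4: start y=0.000, vy=4.432 → t=0.886, apex=0.982, x_land=70.566, impact vy=-4.432
  bounce: vy ← 0.59·4.432 = 2.615
Arc 5: start y=0.000, vy=2.615 → t=0.523, apex=0.342, x_land=74.766, impact vy=-2.615
  bounce: vy ← 0.59·2.615 = 1.543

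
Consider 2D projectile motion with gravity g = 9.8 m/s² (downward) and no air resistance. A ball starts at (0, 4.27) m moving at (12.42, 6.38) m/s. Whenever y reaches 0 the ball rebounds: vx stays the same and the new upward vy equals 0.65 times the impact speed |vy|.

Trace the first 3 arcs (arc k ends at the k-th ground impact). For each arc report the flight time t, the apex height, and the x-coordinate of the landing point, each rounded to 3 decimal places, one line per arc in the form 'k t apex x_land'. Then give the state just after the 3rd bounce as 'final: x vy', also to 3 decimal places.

1 1.789 6.347 22.221
2 1.480 2.682 40.596
3 0.962 1.133 52.541
final: 52.541 3.063

Arc 1: start y=4.270, vy=6.380 → t=1.789, apex=6.347, x_land=22.221, impact vy=-11.153
  bounce: vy ← 0.65·11.153 = 7.250
Arc 2: start y=0.000, vy=7.250 → t=1.480, apex=2.682, x_land=40.596, impact vy=-7.250
  bounce: vy ← 0.65·7.250 = 4.712
Arc 3: start y=0.000, vy=4.712 → t=0.962, apex=1.133, x_land=52.541, impact vy=-4.712
  bounce: vy ← 0.65·4.712 = 3.063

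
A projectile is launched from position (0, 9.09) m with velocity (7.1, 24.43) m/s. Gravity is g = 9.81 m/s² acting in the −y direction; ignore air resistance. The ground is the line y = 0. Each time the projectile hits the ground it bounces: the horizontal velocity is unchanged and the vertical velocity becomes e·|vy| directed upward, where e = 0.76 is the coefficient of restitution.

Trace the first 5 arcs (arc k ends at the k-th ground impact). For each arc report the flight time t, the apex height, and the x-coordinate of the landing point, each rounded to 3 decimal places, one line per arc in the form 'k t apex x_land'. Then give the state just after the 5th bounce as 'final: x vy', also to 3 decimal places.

1 5.328 39.509 37.832
2 4.314 22.821 68.461
3 3.279 13.181 91.739
4 2.492 7.613 109.430
5 1.894 4.398 122.875
final: 122.875 7.059

Arc 1: start y=9.090, vy=24.430 → t=5.328, apex=39.509, x_land=37.832, impact vy=-27.842
  bounce: vy ← 0.76·27.842 = 21.160
Arc 2: start y=0.000, vy=21.160 → t=4.314, apex=22.821, x_land=68.461, impact vy=-21.160
  bounce: vy ← 0.76·21.160 = 16.081
Arc 3: start y=0.000, vy=16.081 → t=3.279, apex=13.181, x_land=91.739, impact vy=-16.081
  bounce: vy ← 0.76·16.081 = 12.222
Arc 4: start y=0.000, vy=12.222 → t=2.492, apex=7.613, x_land=109.430, impact vy=-12.222
  bounce: vy ← 0.76·12.222 = 9.289
Arc 5: start y=0.000, vy=9.289 → t=1.894, apex=4.398, x_land=122.875, impact vy=-9.289
  bounce: vy ← 0.76·9.289 = 7.059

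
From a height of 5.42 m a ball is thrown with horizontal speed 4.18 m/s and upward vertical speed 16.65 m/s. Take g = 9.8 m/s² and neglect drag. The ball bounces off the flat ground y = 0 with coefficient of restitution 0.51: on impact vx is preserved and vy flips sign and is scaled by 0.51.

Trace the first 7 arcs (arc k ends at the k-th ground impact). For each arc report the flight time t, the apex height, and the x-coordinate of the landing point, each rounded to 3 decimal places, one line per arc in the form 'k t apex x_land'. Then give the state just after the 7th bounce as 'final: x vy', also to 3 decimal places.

Arc 1: start y=5.420, vy=16.650 → t=3.697, apex=19.564, x_land=15.454, impact vy=-19.582
  bounce: vy ← 0.51·19.582 = 9.987
Arc 2: start y=0.000, vy=9.987 → t=2.038, apex=5.089, x_land=23.973, impact vy=-9.987
  bounce: vy ← 0.51·9.987 = 5.093
Arc 3: start y=0.000, vy=5.093 → t=1.039, apex=1.324, x_land=28.318, impact vy=-5.093
  bounce: vy ← 0.51·5.093 = 2.598
Arc 4: start y=0.000, vy=2.598 → t=0.530, apex=0.344, x_land=30.534, impact vy=-2.598
  bounce: vy ← 0.51·2.598 = 1.325
Arc 5: start y=0.000, vy=1.325 → t=0.270, apex=0.090, x_land=31.664, impact vy=-1.325
  bounce: vy ← 0.51·1.325 = 0.676
Arc 6: start y=0.000, vy=0.676 → t=0.138, apex=0.023, x_land=32.241, impact vy=-0.676
  bounce: vy ← 0.51·0.676 = 0.345
Arc 7: start y=0.000, vy=0.345 → t=0.070, apex=0.006, x_land=32.535, impact vy=-0.345
  bounce: vy ← 0.51·0.345 = 0.176

1 3.697 19.564 15.454
2 2.038 5.089 23.973
3 1.039 1.324 28.318
4 0.530 0.344 30.534
5 0.270 0.090 31.664
6 0.138 0.023 32.241
7 0.070 0.006 32.535
final: 32.535 0.176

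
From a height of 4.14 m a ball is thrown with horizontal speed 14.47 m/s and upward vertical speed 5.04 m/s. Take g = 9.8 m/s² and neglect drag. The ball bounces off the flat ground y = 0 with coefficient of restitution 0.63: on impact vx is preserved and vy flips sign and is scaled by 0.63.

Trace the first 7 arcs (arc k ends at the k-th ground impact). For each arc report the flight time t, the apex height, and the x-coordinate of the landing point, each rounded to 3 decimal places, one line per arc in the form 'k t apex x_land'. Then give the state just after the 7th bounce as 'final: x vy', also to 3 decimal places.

1 1.568 5.436 22.683
2 1.327 2.158 41.886
3 0.836 0.856 53.984
4 0.527 0.340 61.606
5 0.332 0.135 66.408
6 0.209 0.054 69.433
7 0.132 0.021 71.339
final: 71.339 0.407

Arc 1: start y=4.140, vy=5.040 → t=1.568, apex=5.436, x_land=22.683, impact vy=-10.322
  bounce: vy ← 0.63·10.322 = 6.503
Arc 2: start y=0.000, vy=6.503 → t=1.327, apex=2.158, x_land=41.886, impact vy=-6.503
  bounce: vy ← 0.63·6.503 = 4.097
Arc 3: start y=0.000, vy=4.097 → t=0.836, apex=0.856, x_land=53.984, impact vy=-4.097
  bounce: vy ← 0.63·4.097 = 2.581
Arc 4: start y=0.000, vy=2.581 → t=0.527, apex=0.340, x_land=61.606, impact vy=-2.581
  bounce: vy ← 0.63·2.581 = 1.626
Arc 5: start y=0.000, vy=1.626 → t=0.332, apex=0.135, x_land=66.408, impact vy=-1.626
  bounce: vy ← 0.63·1.626 = 1.024
Arc 6: start y=0.000, vy=1.024 → t=0.209, apex=0.054, x_land=69.433, impact vy=-1.024
  bounce: vy ← 0.63·1.024 = 0.645
Arc 7: start y=0.000, vy=0.645 → t=0.132, apex=0.021, x_land=71.339, impact vy=-0.645
  bounce: vy ← 0.63·0.645 = 0.407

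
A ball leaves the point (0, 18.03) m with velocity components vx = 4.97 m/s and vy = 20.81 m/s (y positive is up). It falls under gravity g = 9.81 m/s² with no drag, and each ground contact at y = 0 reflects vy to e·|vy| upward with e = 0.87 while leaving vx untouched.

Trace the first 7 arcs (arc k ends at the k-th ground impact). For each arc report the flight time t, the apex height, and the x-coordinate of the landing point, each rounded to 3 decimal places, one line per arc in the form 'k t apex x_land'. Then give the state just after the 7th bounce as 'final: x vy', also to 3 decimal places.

1 4.981 40.102 24.754
2 4.975 30.353 49.481
3 4.328 22.974 70.993
4 3.766 17.389 89.709
5 3.276 13.162 105.992
6 2.850 9.962 120.158
7 2.480 7.540 132.482
final: 132.482 10.582

Arc 1: start y=18.030, vy=20.810 → t=4.981, apex=40.102, x_land=24.754, impact vy=-28.050
  bounce: vy ← 0.87·28.050 = 24.404
Arc 2: start y=0.000, vy=24.404 → t=4.975, apex=30.353, x_land=49.481, impact vy=-24.404
  bounce: vy ← 0.87·24.404 = 21.231
Arc 3: start y=0.000, vy=21.231 → t=4.328, apex=22.974, x_land=70.993, impact vy=-21.231
  bounce: vy ← 0.87·21.231 = 18.471
Arc 4: start y=0.000, vy=18.471 → t=3.766, apex=17.389, x_land=89.709, impact vy=-18.471
  bounce: vy ← 0.87·18.471 = 16.070
Arc 5: start y=0.000, vy=16.070 → t=3.276, apex=13.162, x_land=105.992, impact vy=-16.070
  bounce: vy ← 0.87·16.070 = 13.981
Arc 6: start y=0.000, vy=13.981 → t=2.850, apex=9.962, x_land=120.158, impact vy=-13.981
  bounce: vy ← 0.87·13.981 = 12.163
Arc 7: start y=0.000, vy=12.163 → t=2.480, apex=7.540, x_land=132.482, impact vy=-12.163
  bounce: vy ← 0.87·12.163 = 10.582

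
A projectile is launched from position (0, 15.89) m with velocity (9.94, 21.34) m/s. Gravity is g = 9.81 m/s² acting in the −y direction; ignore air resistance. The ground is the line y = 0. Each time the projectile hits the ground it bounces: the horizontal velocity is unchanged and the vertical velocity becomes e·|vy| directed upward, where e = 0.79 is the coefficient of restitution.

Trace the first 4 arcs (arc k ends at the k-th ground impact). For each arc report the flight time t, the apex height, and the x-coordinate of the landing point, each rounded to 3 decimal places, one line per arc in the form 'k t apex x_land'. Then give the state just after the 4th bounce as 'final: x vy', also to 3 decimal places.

Arc 1: start y=15.890, vy=21.340 → t=4.999, apex=39.101, x_land=49.687, impact vy=-27.698
  bounce: vy ← 0.79·27.698 = 21.881
Arc 2: start y=0.000, vy=21.881 → t=4.461, apex=24.403, x_land=94.030, impact vy=-21.881
  bounce: vy ← 0.79·21.881 = 17.286
Arc 3: start y=0.000, vy=17.286 → t=3.524, apex=15.230, x_land=129.060, impact vy=-17.286
  bounce: vy ← 0.79·17.286 = 13.656
Arc 4: start y=0.000, vy=13.656 → t=2.784, apex=9.505, x_land=156.734, impact vy=-13.656
  bounce: vy ← 0.79·13.656 = 10.788

1 4.999 39.101 49.687
2 4.461 24.403 94.030
3 3.524 15.230 129.060
4 2.784 9.505 156.734
final: 156.734 10.788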